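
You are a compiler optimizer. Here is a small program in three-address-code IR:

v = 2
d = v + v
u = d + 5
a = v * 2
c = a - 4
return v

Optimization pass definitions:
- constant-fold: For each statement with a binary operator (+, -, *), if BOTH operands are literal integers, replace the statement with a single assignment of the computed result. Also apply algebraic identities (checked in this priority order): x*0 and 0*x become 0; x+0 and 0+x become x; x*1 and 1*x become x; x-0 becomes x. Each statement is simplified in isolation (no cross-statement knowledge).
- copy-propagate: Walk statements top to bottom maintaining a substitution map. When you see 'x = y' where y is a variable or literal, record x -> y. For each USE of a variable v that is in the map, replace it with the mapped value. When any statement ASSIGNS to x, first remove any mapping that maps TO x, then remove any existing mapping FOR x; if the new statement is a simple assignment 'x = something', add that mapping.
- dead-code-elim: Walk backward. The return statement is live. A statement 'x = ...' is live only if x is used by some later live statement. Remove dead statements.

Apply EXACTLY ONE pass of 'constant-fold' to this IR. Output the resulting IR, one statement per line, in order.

Answer: v = 2
d = v + v
u = d + 5
a = v * 2
c = a - 4
return v

Derivation:
Applying constant-fold statement-by-statement:
  [1] v = 2  (unchanged)
  [2] d = v + v  (unchanged)
  [3] u = d + 5  (unchanged)
  [4] a = v * 2  (unchanged)
  [5] c = a - 4  (unchanged)
  [6] return v  (unchanged)
Result (6 stmts):
  v = 2
  d = v + v
  u = d + 5
  a = v * 2
  c = a - 4
  return v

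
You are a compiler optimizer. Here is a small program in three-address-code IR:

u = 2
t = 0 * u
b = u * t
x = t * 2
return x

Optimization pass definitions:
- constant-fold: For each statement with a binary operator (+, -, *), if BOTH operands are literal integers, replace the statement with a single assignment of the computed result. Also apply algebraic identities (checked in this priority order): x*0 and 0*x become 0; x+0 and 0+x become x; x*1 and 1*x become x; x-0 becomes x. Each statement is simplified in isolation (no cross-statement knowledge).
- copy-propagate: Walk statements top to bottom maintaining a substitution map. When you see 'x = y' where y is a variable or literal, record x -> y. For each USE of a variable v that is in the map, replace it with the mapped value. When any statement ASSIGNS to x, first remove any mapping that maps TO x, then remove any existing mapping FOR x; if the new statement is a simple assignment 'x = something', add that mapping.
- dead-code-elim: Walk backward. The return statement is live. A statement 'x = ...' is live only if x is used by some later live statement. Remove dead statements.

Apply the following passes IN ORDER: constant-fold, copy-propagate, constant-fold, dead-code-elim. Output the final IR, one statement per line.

Answer: x = 0
return x

Derivation:
Initial IR:
  u = 2
  t = 0 * u
  b = u * t
  x = t * 2
  return x
After constant-fold (5 stmts):
  u = 2
  t = 0
  b = u * t
  x = t * 2
  return x
After copy-propagate (5 stmts):
  u = 2
  t = 0
  b = 2 * 0
  x = 0 * 2
  return x
After constant-fold (5 stmts):
  u = 2
  t = 0
  b = 0
  x = 0
  return x
After dead-code-elim (2 stmts):
  x = 0
  return x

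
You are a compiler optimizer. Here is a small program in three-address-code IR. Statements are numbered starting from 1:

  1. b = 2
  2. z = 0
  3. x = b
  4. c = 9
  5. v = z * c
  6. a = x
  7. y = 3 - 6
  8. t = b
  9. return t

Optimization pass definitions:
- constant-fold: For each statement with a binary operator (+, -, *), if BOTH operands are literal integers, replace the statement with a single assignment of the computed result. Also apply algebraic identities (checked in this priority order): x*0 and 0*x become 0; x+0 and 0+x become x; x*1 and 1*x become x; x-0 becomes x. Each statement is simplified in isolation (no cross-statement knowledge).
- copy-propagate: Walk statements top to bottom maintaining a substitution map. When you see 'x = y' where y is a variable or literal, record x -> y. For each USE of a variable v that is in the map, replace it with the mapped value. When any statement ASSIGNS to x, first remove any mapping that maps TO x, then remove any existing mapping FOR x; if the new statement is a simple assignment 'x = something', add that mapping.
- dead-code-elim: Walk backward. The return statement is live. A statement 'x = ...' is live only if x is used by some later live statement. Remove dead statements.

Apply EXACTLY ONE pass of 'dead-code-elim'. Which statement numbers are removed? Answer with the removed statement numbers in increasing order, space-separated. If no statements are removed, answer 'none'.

Answer: 2 3 4 5 6 7

Derivation:
Backward liveness scan:
Stmt 1 'b = 2': KEEP (b is live); live-in = []
Stmt 2 'z = 0': DEAD (z not in live set ['b'])
Stmt 3 'x = b': DEAD (x not in live set ['b'])
Stmt 4 'c = 9': DEAD (c not in live set ['b'])
Stmt 5 'v = z * c': DEAD (v not in live set ['b'])
Stmt 6 'a = x': DEAD (a not in live set ['b'])
Stmt 7 'y = 3 - 6': DEAD (y not in live set ['b'])
Stmt 8 't = b': KEEP (t is live); live-in = ['b']
Stmt 9 'return t': KEEP (return); live-in = ['t']
Removed statement numbers: [2, 3, 4, 5, 6, 7]
Surviving IR:
  b = 2
  t = b
  return t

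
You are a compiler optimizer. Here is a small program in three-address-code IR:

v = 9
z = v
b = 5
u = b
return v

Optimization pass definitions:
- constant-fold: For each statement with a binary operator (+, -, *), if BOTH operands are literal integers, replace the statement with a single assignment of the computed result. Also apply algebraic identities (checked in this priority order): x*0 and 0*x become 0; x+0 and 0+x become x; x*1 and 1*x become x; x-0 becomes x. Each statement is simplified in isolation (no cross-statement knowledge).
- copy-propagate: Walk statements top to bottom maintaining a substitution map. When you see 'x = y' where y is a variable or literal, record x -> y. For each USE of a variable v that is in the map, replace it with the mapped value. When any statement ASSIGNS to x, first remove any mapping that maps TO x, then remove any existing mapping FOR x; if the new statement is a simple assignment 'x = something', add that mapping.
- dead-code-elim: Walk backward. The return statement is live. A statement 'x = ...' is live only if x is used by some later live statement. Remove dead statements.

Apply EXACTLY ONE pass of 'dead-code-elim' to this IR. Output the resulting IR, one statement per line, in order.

Answer: v = 9
return v

Derivation:
Applying dead-code-elim statement-by-statement:
  [5] return v  -> KEEP (return); live=['v']
  [4] u = b  -> DEAD (u not live)
  [3] b = 5  -> DEAD (b not live)
  [2] z = v  -> DEAD (z not live)
  [1] v = 9  -> KEEP; live=[]
Result (2 stmts):
  v = 9
  return v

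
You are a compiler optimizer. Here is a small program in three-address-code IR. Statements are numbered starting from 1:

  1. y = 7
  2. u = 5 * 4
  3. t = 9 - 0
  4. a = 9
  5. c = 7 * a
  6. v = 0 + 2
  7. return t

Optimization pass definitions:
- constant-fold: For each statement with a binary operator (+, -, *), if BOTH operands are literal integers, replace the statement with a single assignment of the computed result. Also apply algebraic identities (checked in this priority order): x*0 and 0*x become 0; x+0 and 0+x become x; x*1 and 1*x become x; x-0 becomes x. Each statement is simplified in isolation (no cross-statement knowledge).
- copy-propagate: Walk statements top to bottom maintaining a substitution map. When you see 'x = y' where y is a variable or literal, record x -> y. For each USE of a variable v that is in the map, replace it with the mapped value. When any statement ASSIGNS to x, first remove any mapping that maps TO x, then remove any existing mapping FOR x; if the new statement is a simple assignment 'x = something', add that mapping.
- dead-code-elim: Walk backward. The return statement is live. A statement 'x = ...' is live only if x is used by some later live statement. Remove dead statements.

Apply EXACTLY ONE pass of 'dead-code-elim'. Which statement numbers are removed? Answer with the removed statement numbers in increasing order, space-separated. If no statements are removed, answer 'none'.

Answer: 1 2 4 5 6

Derivation:
Backward liveness scan:
Stmt 1 'y = 7': DEAD (y not in live set [])
Stmt 2 'u = 5 * 4': DEAD (u not in live set [])
Stmt 3 't = 9 - 0': KEEP (t is live); live-in = []
Stmt 4 'a = 9': DEAD (a not in live set ['t'])
Stmt 5 'c = 7 * a': DEAD (c not in live set ['t'])
Stmt 6 'v = 0 + 2': DEAD (v not in live set ['t'])
Stmt 7 'return t': KEEP (return); live-in = ['t']
Removed statement numbers: [1, 2, 4, 5, 6]
Surviving IR:
  t = 9 - 0
  return t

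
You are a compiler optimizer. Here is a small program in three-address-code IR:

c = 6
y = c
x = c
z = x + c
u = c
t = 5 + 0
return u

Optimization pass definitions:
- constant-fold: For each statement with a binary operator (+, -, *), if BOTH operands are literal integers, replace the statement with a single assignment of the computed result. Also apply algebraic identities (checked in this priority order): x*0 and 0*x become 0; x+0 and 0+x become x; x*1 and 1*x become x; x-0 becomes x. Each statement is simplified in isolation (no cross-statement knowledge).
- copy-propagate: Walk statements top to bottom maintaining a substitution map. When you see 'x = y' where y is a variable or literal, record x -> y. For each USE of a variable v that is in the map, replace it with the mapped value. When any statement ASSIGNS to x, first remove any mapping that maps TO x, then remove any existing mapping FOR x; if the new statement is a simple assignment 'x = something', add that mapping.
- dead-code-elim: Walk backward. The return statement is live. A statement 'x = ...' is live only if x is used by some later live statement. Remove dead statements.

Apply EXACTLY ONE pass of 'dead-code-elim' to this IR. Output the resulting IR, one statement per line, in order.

Answer: c = 6
u = c
return u

Derivation:
Applying dead-code-elim statement-by-statement:
  [7] return u  -> KEEP (return); live=['u']
  [6] t = 5 + 0  -> DEAD (t not live)
  [5] u = c  -> KEEP; live=['c']
  [4] z = x + c  -> DEAD (z not live)
  [3] x = c  -> DEAD (x not live)
  [2] y = c  -> DEAD (y not live)
  [1] c = 6  -> KEEP; live=[]
Result (3 stmts):
  c = 6
  u = c
  return u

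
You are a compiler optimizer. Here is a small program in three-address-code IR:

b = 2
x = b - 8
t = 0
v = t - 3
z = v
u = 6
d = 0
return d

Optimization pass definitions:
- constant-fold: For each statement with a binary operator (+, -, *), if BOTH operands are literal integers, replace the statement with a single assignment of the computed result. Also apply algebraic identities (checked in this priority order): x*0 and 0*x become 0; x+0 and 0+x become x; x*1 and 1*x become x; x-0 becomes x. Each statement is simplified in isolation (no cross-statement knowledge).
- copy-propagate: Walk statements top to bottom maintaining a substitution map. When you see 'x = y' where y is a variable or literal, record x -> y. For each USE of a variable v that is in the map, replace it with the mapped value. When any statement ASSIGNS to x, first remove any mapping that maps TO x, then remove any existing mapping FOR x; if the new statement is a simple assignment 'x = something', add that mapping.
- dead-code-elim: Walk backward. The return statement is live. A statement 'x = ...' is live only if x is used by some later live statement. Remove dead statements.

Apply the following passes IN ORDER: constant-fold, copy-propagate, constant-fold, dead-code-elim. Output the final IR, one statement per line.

Initial IR:
  b = 2
  x = b - 8
  t = 0
  v = t - 3
  z = v
  u = 6
  d = 0
  return d
After constant-fold (8 stmts):
  b = 2
  x = b - 8
  t = 0
  v = t - 3
  z = v
  u = 6
  d = 0
  return d
After copy-propagate (8 stmts):
  b = 2
  x = 2 - 8
  t = 0
  v = 0 - 3
  z = v
  u = 6
  d = 0
  return 0
After constant-fold (8 stmts):
  b = 2
  x = -6
  t = 0
  v = -3
  z = v
  u = 6
  d = 0
  return 0
After dead-code-elim (1 stmts):
  return 0

Answer: return 0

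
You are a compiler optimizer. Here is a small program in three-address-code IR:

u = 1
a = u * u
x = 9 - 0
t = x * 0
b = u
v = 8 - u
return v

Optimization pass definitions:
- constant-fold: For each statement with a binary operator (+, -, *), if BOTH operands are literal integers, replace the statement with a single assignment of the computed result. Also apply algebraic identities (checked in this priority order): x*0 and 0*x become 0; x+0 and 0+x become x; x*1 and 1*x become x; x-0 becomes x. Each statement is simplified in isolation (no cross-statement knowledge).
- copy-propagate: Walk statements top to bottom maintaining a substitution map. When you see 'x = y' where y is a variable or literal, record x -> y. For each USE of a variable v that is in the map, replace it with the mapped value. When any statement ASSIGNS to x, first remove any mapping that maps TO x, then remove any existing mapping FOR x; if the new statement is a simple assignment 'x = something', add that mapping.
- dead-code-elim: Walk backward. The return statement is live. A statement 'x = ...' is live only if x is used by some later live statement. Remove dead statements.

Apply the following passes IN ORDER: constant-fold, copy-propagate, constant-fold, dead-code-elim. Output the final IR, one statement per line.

Initial IR:
  u = 1
  a = u * u
  x = 9 - 0
  t = x * 0
  b = u
  v = 8 - u
  return v
After constant-fold (7 stmts):
  u = 1
  a = u * u
  x = 9
  t = 0
  b = u
  v = 8 - u
  return v
After copy-propagate (7 stmts):
  u = 1
  a = 1 * 1
  x = 9
  t = 0
  b = 1
  v = 8 - 1
  return v
After constant-fold (7 stmts):
  u = 1
  a = 1
  x = 9
  t = 0
  b = 1
  v = 7
  return v
After dead-code-elim (2 stmts):
  v = 7
  return v

Answer: v = 7
return v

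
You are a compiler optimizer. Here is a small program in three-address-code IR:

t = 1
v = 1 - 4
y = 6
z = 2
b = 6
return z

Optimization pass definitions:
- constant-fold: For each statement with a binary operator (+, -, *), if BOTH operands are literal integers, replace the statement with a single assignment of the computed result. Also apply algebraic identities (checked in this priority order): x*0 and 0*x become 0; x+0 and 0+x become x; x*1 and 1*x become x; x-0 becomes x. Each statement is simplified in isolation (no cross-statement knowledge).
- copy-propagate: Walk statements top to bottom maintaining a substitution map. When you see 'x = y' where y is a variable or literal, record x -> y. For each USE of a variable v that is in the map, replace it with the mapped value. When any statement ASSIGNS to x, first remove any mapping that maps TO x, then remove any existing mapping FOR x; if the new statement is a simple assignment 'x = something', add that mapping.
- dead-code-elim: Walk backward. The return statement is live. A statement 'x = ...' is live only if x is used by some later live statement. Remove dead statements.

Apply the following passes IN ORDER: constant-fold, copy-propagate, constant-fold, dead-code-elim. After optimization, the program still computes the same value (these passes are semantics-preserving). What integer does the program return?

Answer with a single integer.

Initial IR:
  t = 1
  v = 1 - 4
  y = 6
  z = 2
  b = 6
  return z
After constant-fold (6 stmts):
  t = 1
  v = -3
  y = 6
  z = 2
  b = 6
  return z
After copy-propagate (6 stmts):
  t = 1
  v = -3
  y = 6
  z = 2
  b = 6
  return 2
After constant-fold (6 stmts):
  t = 1
  v = -3
  y = 6
  z = 2
  b = 6
  return 2
After dead-code-elim (1 stmts):
  return 2
Evaluate:
  t = 1  =>  t = 1
  v = 1 - 4  =>  v = -3
  y = 6  =>  y = 6
  z = 2  =>  z = 2
  b = 6  =>  b = 6
  return z = 2

Answer: 2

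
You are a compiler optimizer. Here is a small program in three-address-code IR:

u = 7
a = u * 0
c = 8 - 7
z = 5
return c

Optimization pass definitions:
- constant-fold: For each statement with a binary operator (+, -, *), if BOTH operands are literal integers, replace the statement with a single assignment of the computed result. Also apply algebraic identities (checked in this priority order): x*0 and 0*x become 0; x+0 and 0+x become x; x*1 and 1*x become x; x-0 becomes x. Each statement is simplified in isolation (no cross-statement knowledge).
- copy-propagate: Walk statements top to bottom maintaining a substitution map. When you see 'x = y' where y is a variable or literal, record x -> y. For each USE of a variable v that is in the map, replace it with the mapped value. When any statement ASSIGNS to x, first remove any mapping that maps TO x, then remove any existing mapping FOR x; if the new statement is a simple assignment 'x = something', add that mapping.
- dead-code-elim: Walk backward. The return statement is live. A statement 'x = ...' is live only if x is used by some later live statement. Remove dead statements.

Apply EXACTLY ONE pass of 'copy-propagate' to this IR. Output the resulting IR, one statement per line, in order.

Answer: u = 7
a = 7 * 0
c = 8 - 7
z = 5
return c

Derivation:
Applying copy-propagate statement-by-statement:
  [1] u = 7  (unchanged)
  [2] a = u * 0  -> a = 7 * 0
  [3] c = 8 - 7  (unchanged)
  [4] z = 5  (unchanged)
  [5] return c  (unchanged)
Result (5 stmts):
  u = 7
  a = 7 * 0
  c = 8 - 7
  z = 5
  return c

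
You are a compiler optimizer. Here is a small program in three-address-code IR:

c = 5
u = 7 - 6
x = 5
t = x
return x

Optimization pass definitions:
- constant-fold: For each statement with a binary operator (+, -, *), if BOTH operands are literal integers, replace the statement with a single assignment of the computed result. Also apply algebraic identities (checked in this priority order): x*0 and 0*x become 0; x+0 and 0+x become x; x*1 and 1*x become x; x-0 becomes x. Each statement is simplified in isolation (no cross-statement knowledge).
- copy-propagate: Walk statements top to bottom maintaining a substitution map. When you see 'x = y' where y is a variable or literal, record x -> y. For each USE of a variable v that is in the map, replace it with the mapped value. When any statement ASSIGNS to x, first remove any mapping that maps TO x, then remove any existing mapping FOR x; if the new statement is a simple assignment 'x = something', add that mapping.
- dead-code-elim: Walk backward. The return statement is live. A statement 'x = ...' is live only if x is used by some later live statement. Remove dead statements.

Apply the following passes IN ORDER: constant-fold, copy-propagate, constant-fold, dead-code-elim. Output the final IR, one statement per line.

Answer: return 5

Derivation:
Initial IR:
  c = 5
  u = 7 - 6
  x = 5
  t = x
  return x
After constant-fold (5 stmts):
  c = 5
  u = 1
  x = 5
  t = x
  return x
After copy-propagate (5 stmts):
  c = 5
  u = 1
  x = 5
  t = 5
  return 5
After constant-fold (5 stmts):
  c = 5
  u = 1
  x = 5
  t = 5
  return 5
After dead-code-elim (1 stmts):
  return 5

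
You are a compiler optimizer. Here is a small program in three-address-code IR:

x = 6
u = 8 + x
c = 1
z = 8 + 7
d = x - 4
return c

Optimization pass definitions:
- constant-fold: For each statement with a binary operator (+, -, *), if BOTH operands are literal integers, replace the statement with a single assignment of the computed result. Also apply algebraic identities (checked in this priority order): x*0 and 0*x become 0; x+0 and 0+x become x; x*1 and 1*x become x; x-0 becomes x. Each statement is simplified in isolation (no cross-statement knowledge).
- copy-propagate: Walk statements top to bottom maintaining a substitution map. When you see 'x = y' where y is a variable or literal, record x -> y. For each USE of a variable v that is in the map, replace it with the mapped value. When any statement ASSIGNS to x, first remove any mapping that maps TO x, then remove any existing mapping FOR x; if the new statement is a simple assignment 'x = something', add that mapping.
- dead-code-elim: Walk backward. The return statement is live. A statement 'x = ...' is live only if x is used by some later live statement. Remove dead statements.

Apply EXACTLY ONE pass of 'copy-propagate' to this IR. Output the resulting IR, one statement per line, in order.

Answer: x = 6
u = 8 + 6
c = 1
z = 8 + 7
d = 6 - 4
return 1

Derivation:
Applying copy-propagate statement-by-statement:
  [1] x = 6  (unchanged)
  [2] u = 8 + x  -> u = 8 + 6
  [3] c = 1  (unchanged)
  [4] z = 8 + 7  (unchanged)
  [5] d = x - 4  -> d = 6 - 4
  [6] return c  -> return 1
Result (6 stmts):
  x = 6
  u = 8 + 6
  c = 1
  z = 8 + 7
  d = 6 - 4
  return 1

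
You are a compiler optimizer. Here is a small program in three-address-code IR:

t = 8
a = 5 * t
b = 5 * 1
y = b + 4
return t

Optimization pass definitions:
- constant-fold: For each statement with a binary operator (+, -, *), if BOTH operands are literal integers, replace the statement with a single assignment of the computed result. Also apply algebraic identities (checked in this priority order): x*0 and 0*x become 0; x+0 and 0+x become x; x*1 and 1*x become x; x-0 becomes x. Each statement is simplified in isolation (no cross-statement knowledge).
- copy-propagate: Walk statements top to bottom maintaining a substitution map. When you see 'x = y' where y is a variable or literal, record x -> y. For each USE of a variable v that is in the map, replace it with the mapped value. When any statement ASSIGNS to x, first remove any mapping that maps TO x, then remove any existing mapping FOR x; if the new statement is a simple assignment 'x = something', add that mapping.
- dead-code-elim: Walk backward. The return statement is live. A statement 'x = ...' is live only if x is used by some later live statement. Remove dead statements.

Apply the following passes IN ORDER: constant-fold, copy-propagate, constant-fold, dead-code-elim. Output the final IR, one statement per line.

Initial IR:
  t = 8
  a = 5 * t
  b = 5 * 1
  y = b + 4
  return t
After constant-fold (5 stmts):
  t = 8
  a = 5 * t
  b = 5
  y = b + 4
  return t
After copy-propagate (5 stmts):
  t = 8
  a = 5 * 8
  b = 5
  y = 5 + 4
  return 8
After constant-fold (5 stmts):
  t = 8
  a = 40
  b = 5
  y = 9
  return 8
After dead-code-elim (1 stmts):
  return 8

Answer: return 8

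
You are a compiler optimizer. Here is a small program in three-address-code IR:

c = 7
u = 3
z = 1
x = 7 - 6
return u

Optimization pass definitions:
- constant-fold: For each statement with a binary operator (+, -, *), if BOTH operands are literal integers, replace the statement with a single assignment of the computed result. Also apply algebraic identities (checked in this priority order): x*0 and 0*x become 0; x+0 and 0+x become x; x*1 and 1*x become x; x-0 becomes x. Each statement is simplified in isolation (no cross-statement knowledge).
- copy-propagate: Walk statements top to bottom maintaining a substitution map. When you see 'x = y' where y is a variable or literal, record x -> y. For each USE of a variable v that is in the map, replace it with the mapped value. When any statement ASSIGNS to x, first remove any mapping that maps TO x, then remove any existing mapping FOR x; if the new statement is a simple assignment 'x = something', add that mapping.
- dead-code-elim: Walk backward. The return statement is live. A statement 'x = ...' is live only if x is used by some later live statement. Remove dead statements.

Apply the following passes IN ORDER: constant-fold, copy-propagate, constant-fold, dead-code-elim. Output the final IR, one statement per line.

Answer: return 3

Derivation:
Initial IR:
  c = 7
  u = 3
  z = 1
  x = 7 - 6
  return u
After constant-fold (5 stmts):
  c = 7
  u = 3
  z = 1
  x = 1
  return u
After copy-propagate (5 stmts):
  c = 7
  u = 3
  z = 1
  x = 1
  return 3
After constant-fold (5 stmts):
  c = 7
  u = 3
  z = 1
  x = 1
  return 3
After dead-code-elim (1 stmts):
  return 3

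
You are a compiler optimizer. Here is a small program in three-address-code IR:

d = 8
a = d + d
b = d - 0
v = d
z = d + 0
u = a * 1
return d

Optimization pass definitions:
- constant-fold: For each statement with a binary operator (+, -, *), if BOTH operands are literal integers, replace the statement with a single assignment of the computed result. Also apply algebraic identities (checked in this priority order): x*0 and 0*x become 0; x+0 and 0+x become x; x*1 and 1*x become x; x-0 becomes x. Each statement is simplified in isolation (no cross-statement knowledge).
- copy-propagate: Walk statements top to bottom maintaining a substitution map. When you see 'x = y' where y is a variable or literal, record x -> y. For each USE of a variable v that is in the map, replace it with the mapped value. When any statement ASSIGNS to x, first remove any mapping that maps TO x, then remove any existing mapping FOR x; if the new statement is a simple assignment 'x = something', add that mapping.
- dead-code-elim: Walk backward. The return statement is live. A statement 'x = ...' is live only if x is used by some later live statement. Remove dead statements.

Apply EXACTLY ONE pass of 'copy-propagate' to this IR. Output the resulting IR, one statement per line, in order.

Applying copy-propagate statement-by-statement:
  [1] d = 8  (unchanged)
  [2] a = d + d  -> a = 8 + 8
  [3] b = d - 0  -> b = 8 - 0
  [4] v = d  -> v = 8
  [5] z = d + 0  -> z = 8 + 0
  [6] u = a * 1  (unchanged)
  [7] return d  -> return 8
Result (7 stmts):
  d = 8
  a = 8 + 8
  b = 8 - 0
  v = 8
  z = 8 + 0
  u = a * 1
  return 8

Answer: d = 8
a = 8 + 8
b = 8 - 0
v = 8
z = 8 + 0
u = a * 1
return 8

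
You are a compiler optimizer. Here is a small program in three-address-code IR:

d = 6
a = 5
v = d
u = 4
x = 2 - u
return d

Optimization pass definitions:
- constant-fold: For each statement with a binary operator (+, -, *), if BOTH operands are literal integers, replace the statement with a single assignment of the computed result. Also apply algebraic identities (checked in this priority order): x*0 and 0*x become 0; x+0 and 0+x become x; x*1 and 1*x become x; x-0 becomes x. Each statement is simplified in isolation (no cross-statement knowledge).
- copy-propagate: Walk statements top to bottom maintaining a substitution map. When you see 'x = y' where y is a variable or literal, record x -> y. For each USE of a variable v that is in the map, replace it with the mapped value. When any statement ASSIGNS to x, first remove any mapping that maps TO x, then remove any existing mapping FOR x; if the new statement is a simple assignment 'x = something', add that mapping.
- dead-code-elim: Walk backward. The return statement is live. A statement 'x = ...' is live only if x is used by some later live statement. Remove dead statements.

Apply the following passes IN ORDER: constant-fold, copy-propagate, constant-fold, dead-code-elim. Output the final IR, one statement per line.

Answer: return 6

Derivation:
Initial IR:
  d = 6
  a = 5
  v = d
  u = 4
  x = 2 - u
  return d
After constant-fold (6 stmts):
  d = 6
  a = 5
  v = d
  u = 4
  x = 2 - u
  return d
After copy-propagate (6 stmts):
  d = 6
  a = 5
  v = 6
  u = 4
  x = 2 - 4
  return 6
After constant-fold (6 stmts):
  d = 6
  a = 5
  v = 6
  u = 4
  x = -2
  return 6
After dead-code-elim (1 stmts):
  return 6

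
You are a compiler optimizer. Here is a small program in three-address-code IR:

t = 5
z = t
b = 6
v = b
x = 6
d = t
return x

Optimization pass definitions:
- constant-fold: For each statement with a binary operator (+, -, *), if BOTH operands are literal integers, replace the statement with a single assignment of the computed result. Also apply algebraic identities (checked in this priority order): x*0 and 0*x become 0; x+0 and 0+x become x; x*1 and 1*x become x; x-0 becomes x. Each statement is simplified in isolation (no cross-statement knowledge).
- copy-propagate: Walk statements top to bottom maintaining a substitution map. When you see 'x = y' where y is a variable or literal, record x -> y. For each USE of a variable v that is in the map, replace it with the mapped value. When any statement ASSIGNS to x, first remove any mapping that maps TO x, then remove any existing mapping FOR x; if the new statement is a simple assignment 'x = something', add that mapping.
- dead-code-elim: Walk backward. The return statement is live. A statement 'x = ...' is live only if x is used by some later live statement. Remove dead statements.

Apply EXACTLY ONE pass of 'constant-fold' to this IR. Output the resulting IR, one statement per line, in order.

Answer: t = 5
z = t
b = 6
v = b
x = 6
d = t
return x

Derivation:
Applying constant-fold statement-by-statement:
  [1] t = 5  (unchanged)
  [2] z = t  (unchanged)
  [3] b = 6  (unchanged)
  [4] v = b  (unchanged)
  [5] x = 6  (unchanged)
  [6] d = t  (unchanged)
  [7] return x  (unchanged)
Result (7 stmts):
  t = 5
  z = t
  b = 6
  v = b
  x = 6
  d = t
  return x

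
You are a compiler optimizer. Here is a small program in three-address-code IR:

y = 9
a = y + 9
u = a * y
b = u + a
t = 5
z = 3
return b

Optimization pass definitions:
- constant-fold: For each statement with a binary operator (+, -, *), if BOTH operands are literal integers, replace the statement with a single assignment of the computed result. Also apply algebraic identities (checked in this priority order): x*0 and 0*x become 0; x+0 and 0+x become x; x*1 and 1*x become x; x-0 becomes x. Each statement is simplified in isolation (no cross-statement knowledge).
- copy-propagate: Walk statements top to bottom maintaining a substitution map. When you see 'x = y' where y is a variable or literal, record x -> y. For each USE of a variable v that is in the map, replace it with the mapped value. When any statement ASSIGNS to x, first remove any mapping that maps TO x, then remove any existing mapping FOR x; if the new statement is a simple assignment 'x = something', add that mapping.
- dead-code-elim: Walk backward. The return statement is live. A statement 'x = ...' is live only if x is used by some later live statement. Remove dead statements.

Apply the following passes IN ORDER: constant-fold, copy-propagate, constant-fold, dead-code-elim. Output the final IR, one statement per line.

Answer: a = 18
u = a * 9
b = u + a
return b

Derivation:
Initial IR:
  y = 9
  a = y + 9
  u = a * y
  b = u + a
  t = 5
  z = 3
  return b
After constant-fold (7 stmts):
  y = 9
  a = y + 9
  u = a * y
  b = u + a
  t = 5
  z = 3
  return b
After copy-propagate (7 stmts):
  y = 9
  a = 9 + 9
  u = a * 9
  b = u + a
  t = 5
  z = 3
  return b
After constant-fold (7 stmts):
  y = 9
  a = 18
  u = a * 9
  b = u + a
  t = 5
  z = 3
  return b
After dead-code-elim (4 stmts):
  a = 18
  u = a * 9
  b = u + a
  return b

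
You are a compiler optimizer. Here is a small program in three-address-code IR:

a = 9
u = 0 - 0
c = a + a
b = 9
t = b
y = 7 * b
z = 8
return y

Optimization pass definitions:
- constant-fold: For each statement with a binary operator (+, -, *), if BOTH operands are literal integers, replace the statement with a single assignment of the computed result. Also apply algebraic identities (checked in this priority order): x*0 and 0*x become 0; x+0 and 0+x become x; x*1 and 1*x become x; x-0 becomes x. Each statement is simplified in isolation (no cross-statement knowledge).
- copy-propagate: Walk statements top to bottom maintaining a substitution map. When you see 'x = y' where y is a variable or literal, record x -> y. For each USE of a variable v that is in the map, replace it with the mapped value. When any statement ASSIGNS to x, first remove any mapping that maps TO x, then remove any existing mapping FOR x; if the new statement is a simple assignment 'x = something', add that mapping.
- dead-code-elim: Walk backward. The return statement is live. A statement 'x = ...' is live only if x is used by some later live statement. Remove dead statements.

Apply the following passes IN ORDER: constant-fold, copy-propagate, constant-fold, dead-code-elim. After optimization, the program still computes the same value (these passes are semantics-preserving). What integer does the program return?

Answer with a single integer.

Answer: 63

Derivation:
Initial IR:
  a = 9
  u = 0 - 0
  c = a + a
  b = 9
  t = b
  y = 7 * b
  z = 8
  return y
After constant-fold (8 stmts):
  a = 9
  u = 0
  c = a + a
  b = 9
  t = b
  y = 7 * b
  z = 8
  return y
After copy-propagate (8 stmts):
  a = 9
  u = 0
  c = 9 + 9
  b = 9
  t = 9
  y = 7 * 9
  z = 8
  return y
After constant-fold (8 stmts):
  a = 9
  u = 0
  c = 18
  b = 9
  t = 9
  y = 63
  z = 8
  return y
After dead-code-elim (2 stmts):
  y = 63
  return y
Evaluate:
  a = 9  =>  a = 9
  u = 0 - 0  =>  u = 0
  c = a + a  =>  c = 18
  b = 9  =>  b = 9
  t = b  =>  t = 9
  y = 7 * b  =>  y = 63
  z = 8  =>  z = 8
  return y = 63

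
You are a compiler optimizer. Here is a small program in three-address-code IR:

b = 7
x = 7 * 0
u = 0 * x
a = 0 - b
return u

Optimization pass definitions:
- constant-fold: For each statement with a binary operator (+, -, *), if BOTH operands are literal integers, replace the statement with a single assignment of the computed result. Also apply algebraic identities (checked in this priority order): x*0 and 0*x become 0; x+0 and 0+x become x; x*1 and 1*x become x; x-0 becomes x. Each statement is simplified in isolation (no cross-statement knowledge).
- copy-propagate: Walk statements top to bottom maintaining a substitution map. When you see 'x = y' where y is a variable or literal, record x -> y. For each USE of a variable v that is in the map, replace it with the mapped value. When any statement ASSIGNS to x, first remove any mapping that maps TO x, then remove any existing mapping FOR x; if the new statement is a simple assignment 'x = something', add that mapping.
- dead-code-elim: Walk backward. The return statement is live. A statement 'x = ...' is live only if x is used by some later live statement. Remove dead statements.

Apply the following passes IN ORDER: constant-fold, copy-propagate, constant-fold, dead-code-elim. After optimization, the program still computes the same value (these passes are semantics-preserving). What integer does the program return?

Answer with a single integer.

Initial IR:
  b = 7
  x = 7 * 0
  u = 0 * x
  a = 0 - b
  return u
After constant-fold (5 stmts):
  b = 7
  x = 0
  u = 0
  a = 0 - b
  return u
After copy-propagate (5 stmts):
  b = 7
  x = 0
  u = 0
  a = 0 - 7
  return 0
After constant-fold (5 stmts):
  b = 7
  x = 0
  u = 0
  a = -7
  return 0
After dead-code-elim (1 stmts):
  return 0
Evaluate:
  b = 7  =>  b = 7
  x = 7 * 0  =>  x = 0
  u = 0 * x  =>  u = 0
  a = 0 - b  =>  a = -7
  return u = 0

Answer: 0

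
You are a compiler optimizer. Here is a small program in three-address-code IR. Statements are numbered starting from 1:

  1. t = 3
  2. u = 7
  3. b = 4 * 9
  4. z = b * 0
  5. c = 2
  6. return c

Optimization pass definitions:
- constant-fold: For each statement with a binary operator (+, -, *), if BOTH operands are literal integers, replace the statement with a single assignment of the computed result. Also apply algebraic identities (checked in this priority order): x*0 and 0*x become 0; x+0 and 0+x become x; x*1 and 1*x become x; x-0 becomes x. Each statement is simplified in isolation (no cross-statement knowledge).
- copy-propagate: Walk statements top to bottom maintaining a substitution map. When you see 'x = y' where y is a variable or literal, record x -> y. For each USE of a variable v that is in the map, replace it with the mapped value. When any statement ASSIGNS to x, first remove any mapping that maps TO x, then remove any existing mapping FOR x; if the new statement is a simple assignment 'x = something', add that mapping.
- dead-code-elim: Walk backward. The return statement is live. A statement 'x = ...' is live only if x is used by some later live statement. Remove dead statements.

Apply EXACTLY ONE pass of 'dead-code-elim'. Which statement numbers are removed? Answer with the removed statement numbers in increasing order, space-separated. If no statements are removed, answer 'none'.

Backward liveness scan:
Stmt 1 't = 3': DEAD (t not in live set [])
Stmt 2 'u = 7': DEAD (u not in live set [])
Stmt 3 'b = 4 * 9': DEAD (b not in live set [])
Stmt 4 'z = b * 0': DEAD (z not in live set [])
Stmt 5 'c = 2': KEEP (c is live); live-in = []
Stmt 6 'return c': KEEP (return); live-in = ['c']
Removed statement numbers: [1, 2, 3, 4]
Surviving IR:
  c = 2
  return c

Answer: 1 2 3 4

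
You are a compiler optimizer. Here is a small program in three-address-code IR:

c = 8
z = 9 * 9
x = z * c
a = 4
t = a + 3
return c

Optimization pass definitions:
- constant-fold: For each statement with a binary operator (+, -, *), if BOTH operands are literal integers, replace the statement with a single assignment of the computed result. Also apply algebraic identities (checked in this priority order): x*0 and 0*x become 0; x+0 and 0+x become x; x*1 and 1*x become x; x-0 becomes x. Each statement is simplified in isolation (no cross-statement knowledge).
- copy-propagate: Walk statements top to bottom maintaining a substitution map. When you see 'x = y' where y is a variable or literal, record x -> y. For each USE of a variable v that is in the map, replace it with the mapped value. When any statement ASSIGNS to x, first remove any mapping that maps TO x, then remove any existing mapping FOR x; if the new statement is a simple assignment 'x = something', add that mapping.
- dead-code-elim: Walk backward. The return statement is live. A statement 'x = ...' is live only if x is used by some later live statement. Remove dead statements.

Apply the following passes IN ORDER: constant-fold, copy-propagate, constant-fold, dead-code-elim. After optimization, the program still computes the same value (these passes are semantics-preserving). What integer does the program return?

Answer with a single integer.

Answer: 8

Derivation:
Initial IR:
  c = 8
  z = 9 * 9
  x = z * c
  a = 4
  t = a + 3
  return c
After constant-fold (6 stmts):
  c = 8
  z = 81
  x = z * c
  a = 4
  t = a + 3
  return c
After copy-propagate (6 stmts):
  c = 8
  z = 81
  x = 81 * 8
  a = 4
  t = 4 + 3
  return 8
After constant-fold (6 stmts):
  c = 8
  z = 81
  x = 648
  a = 4
  t = 7
  return 8
After dead-code-elim (1 stmts):
  return 8
Evaluate:
  c = 8  =>  c = 8
  z = 9 * 9  =>  z = 81
  x = z * c  =>  x = 648
  a = 4  =>  a = 4
  t = a + 3  =>  t = 7
  return c = 8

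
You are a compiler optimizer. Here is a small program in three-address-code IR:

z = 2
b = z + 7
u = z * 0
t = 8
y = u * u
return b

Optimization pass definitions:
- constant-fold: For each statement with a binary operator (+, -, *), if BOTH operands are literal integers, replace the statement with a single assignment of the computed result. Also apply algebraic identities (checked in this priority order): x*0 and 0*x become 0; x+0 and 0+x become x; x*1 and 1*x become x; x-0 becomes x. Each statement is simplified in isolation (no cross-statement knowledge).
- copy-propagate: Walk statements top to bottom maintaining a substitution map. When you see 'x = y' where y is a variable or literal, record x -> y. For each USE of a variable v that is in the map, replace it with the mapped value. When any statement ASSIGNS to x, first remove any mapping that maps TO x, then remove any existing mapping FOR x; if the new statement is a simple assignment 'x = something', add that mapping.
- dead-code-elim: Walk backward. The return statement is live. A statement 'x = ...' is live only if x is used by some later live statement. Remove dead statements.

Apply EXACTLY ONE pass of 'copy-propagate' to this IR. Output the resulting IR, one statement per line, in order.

Applying copy-propagate statement-by-statement:
  [1] z = 2  (unchanged)
  [2] b = z + 7  -> b = 2 + 7
  [3] u = z * 0  -> u = 2 * 0
  [4] t = 8  (unchanged)
  [5] y = u * u  (unchanged)
  [6] return b  (unchanged)
Result (6 stmts):
  z = 2
  b = 2 + 7
  u = 2 * 0
  t = 8
  y = u * u
  return b

Answer: z = 2
b = 2 + 7
u = 2 * 0
t = 8
y = u * u
return b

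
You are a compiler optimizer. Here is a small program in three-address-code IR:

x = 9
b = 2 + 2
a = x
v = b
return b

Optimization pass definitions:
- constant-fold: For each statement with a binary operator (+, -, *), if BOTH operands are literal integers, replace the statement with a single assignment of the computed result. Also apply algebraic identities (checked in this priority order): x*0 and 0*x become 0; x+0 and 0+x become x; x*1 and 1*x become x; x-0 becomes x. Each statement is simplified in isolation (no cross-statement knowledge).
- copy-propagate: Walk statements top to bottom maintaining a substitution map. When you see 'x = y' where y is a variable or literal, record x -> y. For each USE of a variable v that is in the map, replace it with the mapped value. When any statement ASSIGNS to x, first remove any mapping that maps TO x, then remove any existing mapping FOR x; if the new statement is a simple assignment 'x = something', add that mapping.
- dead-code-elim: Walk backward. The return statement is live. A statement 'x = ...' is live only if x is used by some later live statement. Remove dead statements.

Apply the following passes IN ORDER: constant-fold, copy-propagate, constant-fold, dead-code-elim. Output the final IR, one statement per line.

Initial IR:
  x = 9
  b = 2 + 2
  a = x
  v = b
  return b
After constant-fold (5 stmts):
  x = 9
  b = 4
  a = x
  v = b
  return b
After copy-propagate (5 stmts):
  x = 9
  b = 4
  a = 9
  v = 4
  return 4
After constant-fold (5 stmts):
  x = 9
  b = 4
  a = 9
  v = 4
  return 4
After dead-code-elim (1 stmts):
  return 4

Answer: return 4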